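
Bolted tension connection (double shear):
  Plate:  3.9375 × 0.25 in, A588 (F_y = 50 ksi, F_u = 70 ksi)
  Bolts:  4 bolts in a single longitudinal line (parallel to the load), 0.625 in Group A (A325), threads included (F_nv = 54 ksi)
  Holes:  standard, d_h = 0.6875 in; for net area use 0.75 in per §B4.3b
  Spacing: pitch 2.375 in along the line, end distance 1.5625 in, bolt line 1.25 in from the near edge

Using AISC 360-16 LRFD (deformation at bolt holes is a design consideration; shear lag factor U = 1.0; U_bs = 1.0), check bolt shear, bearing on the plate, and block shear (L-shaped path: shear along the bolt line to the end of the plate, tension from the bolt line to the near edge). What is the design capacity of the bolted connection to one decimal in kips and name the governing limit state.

59.2 kips (block shear governs)

Bolt shear: A_b = π(0.625)²/4 = 0.3068 in². φR_n = 0.75 × 54 × 0.3068 × 4 × 2 = 99.4 kips.
Bearing (0.25 in plate, F_u = 70 ksi): end bolts L_c = 1.5625 − 0.6875/2 = 1.21875, R_n = min(1.2×1.21875×0.25×70, 2.4×0.625×0.25×70) = 25.594 kips/bolt; interior L_c = 2.375 − 0.6875 = 1.6875, R_n = 26.25 kips/bolt. φR_n = 0.75 × (1×25.594 + 3×26.25) = 78.3 kips.
Block shear: shear path 1×[1.5625+3×2.375] = 1×8.6875 in, A_gv = 2.1719, A_nv = 1×(8.6875 − 3.5×0.75)×0.25 = 1.5156 in²; tension to near edge: (1.25 − 0.5×0.75)×0.25 = 0.21875 in². R_n = min(0.6×70×1.5156, 0.6×50×2.1719) + 1.0×70×0.21875 = min(63.655, 65.157) + 15.313 = 78.968 kips. φR_n = 0.75 × 78.968 = 59.2 kips.
Governing: min(99.4, 78.3, 59.2) = 59.2 kips → block shear.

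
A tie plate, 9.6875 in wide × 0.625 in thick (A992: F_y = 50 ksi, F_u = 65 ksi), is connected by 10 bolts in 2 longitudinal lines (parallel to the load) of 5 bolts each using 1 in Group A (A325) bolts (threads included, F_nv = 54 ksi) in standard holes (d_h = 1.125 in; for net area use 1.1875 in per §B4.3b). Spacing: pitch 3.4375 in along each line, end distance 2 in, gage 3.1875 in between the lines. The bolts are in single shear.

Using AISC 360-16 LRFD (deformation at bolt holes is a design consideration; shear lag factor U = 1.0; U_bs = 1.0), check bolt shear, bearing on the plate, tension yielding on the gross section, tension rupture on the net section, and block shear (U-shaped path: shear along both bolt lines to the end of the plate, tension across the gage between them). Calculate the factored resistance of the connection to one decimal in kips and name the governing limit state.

222.8 kips (net-section rupture governs)

Bolt shear: A_b = π(1)²/4 = 0.7854 in². φR_n = 0.75 × 54 × 0.7854 × 10 × 1 = 318.1 kips.
Bearing (0.625 in plate, F_u = 65 ksi): end bolts L_c = 2 − 1.125/2 = 1.4375, R_n = min(1.2×1.4375×0.625×65, 2.4×1×0.625×65) = 70.078 kips/bolt; interior L_c = 3.4375 − 1.125 = 2.3125, R_n = 97.5 kips/bolt. φR_n = 0.75 × (2×70.078 + 8×97.5) = 690.1 kips.
Tension yield (gross): A_g = 9.6875×0.625 = 6.0547 in². φR_n = 0.90 × 50 × 6.0547 = 272.5 kips.
Tension rupture (net): A_n = (9.6875 − 2×1.1875)×0.625 = 4.5703 in² (U = 1.0, A_e = A_n). φR_n = 0.75 × 65 × 4.5703 = 222.8 kips.
Block shear: shear path 2×[2+4×3.4375] = 2×15.75 in, A_gv = 19.688, A_nv = 2×(15.75 − 4.5×1.1875)×0.625 = 13.008 in²; tension across gage: (3.1875 − 1×1.1875)×0.625 = 1.25 in². R_n = min(0.6×65×13.008, 0.6×50×19.688) + 1.0×65×1.25 = min(507.31, 590.64) + 81.25 = 588.56 kips. φR_n = 0.75 × 588.56 = 441.4 kips.
Governing: min(318.1, 690.1, 272.5, 222.8, 441.4) = 222.8 kips → net-section rupture.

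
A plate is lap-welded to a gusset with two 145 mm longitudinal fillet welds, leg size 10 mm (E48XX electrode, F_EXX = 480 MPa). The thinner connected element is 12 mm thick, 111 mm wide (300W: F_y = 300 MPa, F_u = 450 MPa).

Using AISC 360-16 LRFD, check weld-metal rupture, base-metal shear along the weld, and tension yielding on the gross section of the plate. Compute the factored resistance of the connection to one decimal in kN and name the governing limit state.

Weld metal: throat = 0.707×10 = 7.07 mm, L = 2×145 = 290 mm. φR_n = 0.75 × 0.6 × 480 × 7.07 × 290 = 442.9 kN.
Base metal shear (12 mm plate): yield φR_n = 1.0×0.6×300×12×290 = 626.4 kN; rupture φR_n = 0.75×0.6×450×12×290 = 704.7 kN; take 626.4 kN (yield).
Tension yield (gross): A_g = 111×12 = 1332 mm². φR_n = 0.90 × 300 × 1332 = 359.6 kN.
Governing: min(442.9, 626.4, 359.6) = 359.6 kN → gross-section yield.

359.6 kN (gross-section yield governs)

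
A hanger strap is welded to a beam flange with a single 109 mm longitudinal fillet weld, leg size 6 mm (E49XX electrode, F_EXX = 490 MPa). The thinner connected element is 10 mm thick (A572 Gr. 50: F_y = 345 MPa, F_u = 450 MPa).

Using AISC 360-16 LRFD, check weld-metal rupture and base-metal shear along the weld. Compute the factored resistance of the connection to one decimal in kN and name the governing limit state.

102.0 kN (weld metal governs)

Weld metal: throat = 0.707×6 = 4.242 mm, L = 109 mm. φR_n = 0.75 × 0.6 × 490 × 4.242 × 109 = 102.0 kN.
Base metal shear (10 mm plate): yield φR_n = 1.0×0.6×345×10×109 = 225.6 kN; rupture φR_n = 0.75×0.6×450×10×109 = 220.7 kN; take 220.7 kN (rupture).
Governing: min(102.0, 220.7) = 102.0 kN → weld metal.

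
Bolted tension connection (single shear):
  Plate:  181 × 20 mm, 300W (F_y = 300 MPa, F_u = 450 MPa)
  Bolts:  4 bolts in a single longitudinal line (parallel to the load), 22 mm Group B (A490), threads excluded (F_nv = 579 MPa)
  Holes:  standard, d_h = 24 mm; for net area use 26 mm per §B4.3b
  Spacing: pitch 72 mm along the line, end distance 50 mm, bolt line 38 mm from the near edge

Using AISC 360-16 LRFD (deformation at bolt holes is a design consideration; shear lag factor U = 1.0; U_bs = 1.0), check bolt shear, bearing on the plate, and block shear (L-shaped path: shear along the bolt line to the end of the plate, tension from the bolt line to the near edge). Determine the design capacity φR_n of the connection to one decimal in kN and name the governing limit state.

660.3 kN (bolt shear governs)

Bolt shear: A_b = π(22)²/4 = 380.13 mm². φR_n = 0.75 × 579 × 380.13 × 4 × 1 = 660.3 kN.
Bearing (20 mm plate, F_u = 450 MPa): end bolts L_c = 50 − 24/2 = 38, R_n = min(1.2×38×20×450, 2.4×22×20×450) = 410.4 kN/bolt; interior L_c = 72 − 24 = 48, R_n = 475.2 kN/bolt. φR_n = 0.75 × (1×410.4 + 3×475.2) = 1377.0 kN.
Block shear: shear path 1×[50+3×72] = 1×266 mm, A_gv = 5320, A_nv = 1×(266 − 3.5×26)×20 = 3500 mm²; tension to near edge: (38 − 0.5×26)×20 = 500 mm². R_n = min(0.6×450×3500, 0.6×300×5320) + 1.0×450×500 = min(945, 957.6) + 225 = 1170 kN. φR_n = 0.75 × 1170 = 877.5 kN.
Governing: min(660.3, 1377.0, 877.5) = 660.3 kN → bolt shear.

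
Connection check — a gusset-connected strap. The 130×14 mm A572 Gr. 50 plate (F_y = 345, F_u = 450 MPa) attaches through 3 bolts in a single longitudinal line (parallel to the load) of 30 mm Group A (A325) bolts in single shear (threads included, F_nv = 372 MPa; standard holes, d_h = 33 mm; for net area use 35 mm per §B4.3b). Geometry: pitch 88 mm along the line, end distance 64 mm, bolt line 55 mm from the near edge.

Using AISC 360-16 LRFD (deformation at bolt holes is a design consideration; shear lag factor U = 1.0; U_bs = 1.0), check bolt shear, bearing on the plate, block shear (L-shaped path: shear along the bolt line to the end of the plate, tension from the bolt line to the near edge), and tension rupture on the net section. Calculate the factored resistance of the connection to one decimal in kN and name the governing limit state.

448.9 kN (net-section rupture governs)

Bolt shear: A_b = π(30)²/4 = 706.86 mm². φR_n = 0.75 × 372 × 706.86 × 3 × 1 = 591.6 kN.
Bearing (14 mm plate, F_u = 450 MPa): end bolts L_c = 64 − 33/2 = 47.5, R_n = min(1.2×47.5×14×450, 2.4×30×14×450) = 359.1 kN/bolt; interior L_c = 88 − 33 = 55, R_n = 415.8 kN/bolt. φR_n = 0.75 × (1×359.1 + 2×415.8) = 893.0 kN.
Block shear: shear path 1×[64+2×88] = 1×240 mm, A_gv = 3360, A_nv = 1×(240 − 2.5×35)×14 = 2135 mm²; tension to near edge: (55 − 0.5×35)×14 = 525 mm². R_n = min(0.6×450×2135, 0.6×345×3360) + 1.0×450×525 = min(576.45, 695.52) + 236.25 = 812.7 kN. φR_n = 0.75 × 812.7 = 609.5 kN.
Tension rupture (net): A_n = (130 − 1×35)×14 = 1330 mm² (U = 1.0, A_e = A_n). φR_n = 0.75 × 450 × 1330 = 448.9 kN.
Governing: min(591.6, 893.0, 609.5, 448.9) = 448.9 kN → net-section rupture.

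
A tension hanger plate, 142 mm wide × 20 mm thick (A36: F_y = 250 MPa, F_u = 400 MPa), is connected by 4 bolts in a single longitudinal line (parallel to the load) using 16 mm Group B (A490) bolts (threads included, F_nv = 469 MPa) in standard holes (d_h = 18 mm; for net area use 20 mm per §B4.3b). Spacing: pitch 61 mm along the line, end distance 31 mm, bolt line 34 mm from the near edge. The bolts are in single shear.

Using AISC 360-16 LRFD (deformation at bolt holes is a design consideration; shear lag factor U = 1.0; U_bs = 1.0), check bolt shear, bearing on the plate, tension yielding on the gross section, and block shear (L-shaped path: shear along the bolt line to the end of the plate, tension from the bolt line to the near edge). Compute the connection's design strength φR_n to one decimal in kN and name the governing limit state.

Bolt shear: A_b = π(16)²/4 = 201.06 mm². φR_n = 0.75 × 469 × 201.06 × 4 × 1 = 282.9 kN.
Bearing (20 mm plate, F_u = 400 MPa): end bolts L_c = 31 − 18/2 = 22, R_n = min(1.2×22×20×400, 2.4×16×20×400) = 211.2 kN/bolt; interior L_c = 61 − 18 = 43, R_n = 307.2 kN/bolt. φR_n = 0.75 × (1×211.2 + 3×307.2) = 849.6 kN.
Tension yield (gross): A_g = 142×20 = 2840 mm². φR_n = 0.90 × 250 × 2840 = 639.0 kN.
Block shear: shear path 1×[31+3×61] = 1×214 mm, A_gv = 4280, A_nv = 1×(214 − 3.5×20)×20 = 2880 mm²; tension to near edge: (34 − 0.5×20)×20 = 480 mm². R_n = min(0.6×400×2880, 0.6×250×4280) + 1.0×400×480 = min(691.2, 642) + 192 = 834 kN. φR_n = 0.75 × 834 = 625.5 kN.
Governing: min(282.9, 849.6, 639.0, 625.5) = 282.9 kN → bolt shear.

282.9 kN (bolt shear governs)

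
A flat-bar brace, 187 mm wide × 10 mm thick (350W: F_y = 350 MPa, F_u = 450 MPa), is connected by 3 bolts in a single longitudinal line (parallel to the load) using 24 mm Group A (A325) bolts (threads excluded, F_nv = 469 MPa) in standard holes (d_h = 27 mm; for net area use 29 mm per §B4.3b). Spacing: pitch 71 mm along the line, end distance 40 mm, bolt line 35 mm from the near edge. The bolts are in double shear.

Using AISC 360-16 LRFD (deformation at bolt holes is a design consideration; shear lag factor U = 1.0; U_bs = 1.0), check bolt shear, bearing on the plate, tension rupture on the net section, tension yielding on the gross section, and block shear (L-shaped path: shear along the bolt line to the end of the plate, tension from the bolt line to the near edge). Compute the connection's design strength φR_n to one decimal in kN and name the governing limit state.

Bolt shear: A_b = π(24)²/4 = 452.39 mm². φR_n = 0.75 × 469 × 452.39 × 3 × 2 = 954.8 kN.
Bearing (10 mm plate, F_u = 450 MPa): end bolts L_c = 40 − 27/2 = 26.5, R_n = min(1.2×26.5×10×450, 2.4×24×10×450) = 143.1 kN/bolt; interior L_c = 71 − 27 = 44, R_n = 237.6 kN/bolt. φR_n = 0.75 × (1×143.1 + 2×237.6) = 463.7 kN.
Tension rupture (net): A_n = (187 − 1×29)×10 = 1580 mm² (U = 1.0, A_e = A_n). φR_n = 0.75 × 450 × 1580 = 533.3 kN.
Tension yield (gross): A_g = 187×10 = 1870 mm². φR_n = 0.90 × 350 × 1870 = 589.1 kN.
Block shear: shear path 1×[40+2×71] = 1×182 mm, A_gv = 1820, A_nv = 1×(182 − 2.5×29)×10 = 1095 mm²; tension to near edge: (35 − 0.5×29)×10 = 205 mm². R_n = min(0.6×450×1095, 0.6×350×1820) + 1.0×450×205 = min(295.65, 382.2) + 92.25 = 387.9 kN. φR_n = 0.75 × 387.9 = 290.9 kN.
Governing: min(954.8, 463.7, 533.3, 589.1, 290.9) = 290.9 kN → block shear.

290.9 kN (block shear governs)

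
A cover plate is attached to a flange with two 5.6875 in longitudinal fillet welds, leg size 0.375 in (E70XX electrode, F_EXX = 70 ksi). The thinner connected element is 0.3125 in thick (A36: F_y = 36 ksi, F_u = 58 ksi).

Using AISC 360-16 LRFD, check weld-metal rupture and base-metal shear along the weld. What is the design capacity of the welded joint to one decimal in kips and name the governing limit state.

Weld metal: throat = 0.707×0.375 = 0.26513 in, L = 2×5.6875 = 11.375 in. φR_n = 0.75 × 0.6 × 70 × 0.26513 × 11.375 = 95.0 kips.
Base metal shear (0.3125 in plate): yield φR_n = 1.0×0.6×36×0.3125×11.375 = 76.8 kips; rupture φR_n = 0.75×0.6×58×0.3125×11.375 = 92.8 kips; take 76.8 kips (yield).
Governing: min(95.0, 76.8) = 76.8 kips → base-metal shear.

76.8 kips (base-metal shear governs)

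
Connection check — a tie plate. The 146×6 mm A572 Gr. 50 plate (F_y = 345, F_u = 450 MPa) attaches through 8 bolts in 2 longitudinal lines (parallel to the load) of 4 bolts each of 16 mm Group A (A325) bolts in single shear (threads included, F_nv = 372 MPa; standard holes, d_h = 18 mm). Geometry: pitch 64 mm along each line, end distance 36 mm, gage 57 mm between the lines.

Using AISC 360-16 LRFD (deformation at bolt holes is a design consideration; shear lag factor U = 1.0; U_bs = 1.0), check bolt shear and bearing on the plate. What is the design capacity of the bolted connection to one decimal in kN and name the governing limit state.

448.8 kN (bolt shear governs)

Bolt shear: A_b = π(16)²/4 = 201.06 mm². φR_n = 0.75 × 372 × 201.06 × 8 × 1 = 448.8 kN.
Bearing (6 mm plate, F_u = 450 MPa): end bolts L_c = 36 − 18/2 = 27, R_n = min(1.2×27×6×450, 2.4×16×6×450) = 87.48 kN/bolt; interior L_c = 64 − 18 = 46, R_n = 103.68 kN/bolt. φR_n = 0.75 × (2×87.48 + 6×103.68) = 597.8 kN.
Governing: min(448.8, 597.8) = 448.8 kN → bolt shear.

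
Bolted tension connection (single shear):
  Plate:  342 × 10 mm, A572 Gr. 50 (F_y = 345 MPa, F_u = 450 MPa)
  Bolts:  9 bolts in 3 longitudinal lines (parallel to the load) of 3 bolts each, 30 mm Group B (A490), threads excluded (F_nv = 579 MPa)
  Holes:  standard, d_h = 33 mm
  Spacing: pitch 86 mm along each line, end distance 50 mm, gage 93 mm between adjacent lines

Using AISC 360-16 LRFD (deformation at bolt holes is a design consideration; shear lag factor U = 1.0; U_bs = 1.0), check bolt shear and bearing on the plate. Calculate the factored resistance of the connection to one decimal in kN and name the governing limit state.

1694.9 kN (bearing governs)

Bolt shear: A_b = π(30)²/4 = 706.86 mm². φR_n = 0.75 × 579 × 706.86 × 9 × 1 = 2762.6 kN.
Bearing (10 mm plate, F_u = 450 MPa): end bolts L_c = 50 − 33/2 = 33.5, R_n = min(1.2×33.5×10×450, 2.4×30×10×450) = 180.9 kN/bolt; interior L_c = 86 − 33 = 53, R_n = 286.2 kN/bolt. φR_n = 0.75 × (3×180.9 + 6×286.2) = 1694.9 kN.
Governing: min(2762.6, 1694.9) = 1694.9 kN → bearing.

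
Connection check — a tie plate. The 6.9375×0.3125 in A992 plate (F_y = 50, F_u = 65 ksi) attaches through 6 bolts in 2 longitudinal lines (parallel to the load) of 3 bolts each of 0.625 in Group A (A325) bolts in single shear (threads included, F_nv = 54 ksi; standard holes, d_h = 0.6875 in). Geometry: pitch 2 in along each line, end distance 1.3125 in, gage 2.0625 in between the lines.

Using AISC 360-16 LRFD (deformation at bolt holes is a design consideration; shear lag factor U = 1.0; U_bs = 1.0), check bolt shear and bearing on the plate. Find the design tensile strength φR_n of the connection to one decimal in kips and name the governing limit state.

Bolt shear: A_b = π(0.625)²/4 = 0.3068 in². φR_n = 0.75 × 54 × 0.3068 × 6 × 1 = 74.6 kips.
Bearing (0.3125 in plate, F_u = 65 ksi): end bolts L_c = 1.3125 − 0.6875/2 = 0.96875, R_n = min(1.2×0.96875×0.3125×65, 2.4×0.625×0.3125×65) = 23.613 kips/bolt; interior L_c = 2 − 0.6875 = 1.3125, R_n = 30.469 kips/bolt. φR_n = 0.75 × (2×23.613 + 4×30.469) = 126.8 kips.
Governing: min(74.6, 126.8) = 74.6 kips → bolt shear.

74.6 kips (bolt shear governs)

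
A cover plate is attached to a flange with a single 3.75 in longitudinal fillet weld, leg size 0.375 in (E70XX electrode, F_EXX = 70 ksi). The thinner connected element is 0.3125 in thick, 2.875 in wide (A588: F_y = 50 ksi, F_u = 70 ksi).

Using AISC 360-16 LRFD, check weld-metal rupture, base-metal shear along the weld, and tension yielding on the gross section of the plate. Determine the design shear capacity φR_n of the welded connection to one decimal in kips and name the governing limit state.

31.3 kips (weld metal governs)

Weld metal: throat = 0.707×0.375 = 0.26513 in, L = 3.75 in. φR_n = 0.75 × 0.6 × 70 × 0.26513 × 3.75 = 31.3 kips.
Base metal shear (0.3125 in plate): yield φR_n = 1.0×0.6×50×0.3125×3.75 = 35.2 kips; rupture φR_n = 0.75×0.6×70×0.3125×3.75 = 36.9 kips; take 35.2 kips (yield).
Tension yield (gross): A_g = 2.875×0.3125 = 0.89844 in². φR_n = 0.90 × 50 × 0.89844 = 40.4 kips.
Governing: min(31.3, 35.2, 40.4) = 31.3 kips → weld metal.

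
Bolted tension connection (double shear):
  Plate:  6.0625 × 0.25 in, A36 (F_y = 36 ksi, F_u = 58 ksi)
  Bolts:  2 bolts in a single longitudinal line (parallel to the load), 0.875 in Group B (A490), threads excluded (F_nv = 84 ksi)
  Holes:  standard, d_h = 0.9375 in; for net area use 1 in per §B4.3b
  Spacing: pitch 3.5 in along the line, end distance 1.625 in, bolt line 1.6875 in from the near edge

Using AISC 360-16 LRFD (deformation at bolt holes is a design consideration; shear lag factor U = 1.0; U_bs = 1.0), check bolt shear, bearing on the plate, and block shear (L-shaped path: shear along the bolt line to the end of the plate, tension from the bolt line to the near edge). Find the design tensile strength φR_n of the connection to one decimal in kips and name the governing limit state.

33.7 kips (block shear governs)

Bolt shear: A_b = π(0.875)²/4 = 0.60132 in². φR_n = 0.75 × 84 × 0.60132 × 2 × 2 = 151.5 kips.
Bearing (0.25 in plate, F_u = 58 ksi): end bolts L_c = 1.625 − 0.9375/2 = 1.15625, R_n = min(1.2×1.15625×0.25×58, 2.4×0.875×0.25×58) = 20.119 kips/bolt; interior L_c = 3.5 − 0.9375 = 2.5625, R_n = 30.45 kips/bolt. φR_n = 0.75 × (1×20.119 + 1×30.45) = 37.9 kips.
Block shear: shear path 1×[1.625+1×3.5] = 1×5.125 in, A_gv = 1.2813, A_nv = 1×(5.125 − 1.5×1)×0.25 = 0.90625 in²; tension to near edge: (1.6875 − 0.5×1)×0.25 = 0.29688 in². R_n = min(0.6×58×0.90625, 0.6×36×1.2813) + 1.0×58×0.29688 = min(31.538, 27.676) + 17.219 = 44.895 kips. φR_n = 0.75 × 44.895 = 33.7 kips.
Governing: min(151.5, 37.9, 33.7) = 33.7 kips → block shear.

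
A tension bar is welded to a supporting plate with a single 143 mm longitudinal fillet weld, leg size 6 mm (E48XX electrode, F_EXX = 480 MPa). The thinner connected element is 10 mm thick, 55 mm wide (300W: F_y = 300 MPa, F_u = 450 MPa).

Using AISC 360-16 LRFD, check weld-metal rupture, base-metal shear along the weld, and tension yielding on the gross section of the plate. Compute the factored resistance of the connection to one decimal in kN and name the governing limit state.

131.0 kN (weld metal governs)

Weld metal: throat = 0.707×6 = 4.242 mm, L = 143 mm. φR_n = 0.75 × 0.6 × 480 × 4.242 × 143 = 131.0 kN.
Base metal shear (10 mm plate): yield φR_n = 1.0×0.6×300×10×143 = 257.4 kN; rupture φR_n = 0.75×0.6×450×10×143 = 289.6 kN; take 257.4 kN (yield).
Tension yield (gross): A_g = 55×10 = 550 mm². φR_n = 0.90 × 300 × 550 = 148.5 kN.
Governing: min(131.0, 257.4, 148.5) = 131.0 kN → weld metal.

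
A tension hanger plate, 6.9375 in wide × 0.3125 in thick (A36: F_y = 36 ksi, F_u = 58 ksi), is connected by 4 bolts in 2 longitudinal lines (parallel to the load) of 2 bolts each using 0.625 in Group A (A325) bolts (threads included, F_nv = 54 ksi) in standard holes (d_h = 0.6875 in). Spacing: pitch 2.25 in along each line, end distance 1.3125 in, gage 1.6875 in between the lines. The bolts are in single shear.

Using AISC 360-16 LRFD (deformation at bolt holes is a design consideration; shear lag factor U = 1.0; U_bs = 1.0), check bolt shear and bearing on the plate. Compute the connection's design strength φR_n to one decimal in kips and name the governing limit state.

Bolt shear: A_b = π(0.625)²/4 = 0.3068 in². φR_n = 0.75 × 54 × 0.3068 × 4 × 1 = 49.7 kips.
Bearing (0.3125 in plate, F_u = 58 ksi): end bolts L_c = 1.3125 − 0.6875/2 = 0.96875, R_n = min(1.2×0.96875×0.3125×58, 2.4×0.625×0.3125×58) = 21.07 kips/bolt; interior L_c = 2.25 − 0.6875 = 1.5625, R_n = 27.188 kips/bolt. φR_n = 0.75 × (2×21.07 + 2×27.188) = 72.4 kips.
Governing: min(49.7, 72.4) = 49.7 kips → bolt shear.

49.7 kips (bolt shear governs)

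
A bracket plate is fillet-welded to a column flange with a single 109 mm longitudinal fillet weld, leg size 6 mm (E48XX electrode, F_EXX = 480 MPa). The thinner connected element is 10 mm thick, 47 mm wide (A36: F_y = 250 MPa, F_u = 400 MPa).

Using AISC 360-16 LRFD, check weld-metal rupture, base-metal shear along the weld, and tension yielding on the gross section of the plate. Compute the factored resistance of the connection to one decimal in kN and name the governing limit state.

99.9 kN (weld metal governs)

Weld metal: throat = 0.707×6 = 4.242 mm, L = 109 mm. φR_n = 0.75 × 0.6 × 480 × 4.242 × 109 = 99.9 kN.
Base metal shear (10 mm plate): yield φR_n = 1.0×0.6×250×10×109 = 163.5 kN; rupture φR_n = 0.75×0.6×400×10×109 = 196.2 kN; take 163.5 kN (yield).
Tension yield (gross): A_g = 47×10 = 470 mm². φR_n = 0.90 × 250 × 470 = 105.8 kN.
Governing: min(99.9, 163.5, 105.8) = 99.9 kN → weld metal.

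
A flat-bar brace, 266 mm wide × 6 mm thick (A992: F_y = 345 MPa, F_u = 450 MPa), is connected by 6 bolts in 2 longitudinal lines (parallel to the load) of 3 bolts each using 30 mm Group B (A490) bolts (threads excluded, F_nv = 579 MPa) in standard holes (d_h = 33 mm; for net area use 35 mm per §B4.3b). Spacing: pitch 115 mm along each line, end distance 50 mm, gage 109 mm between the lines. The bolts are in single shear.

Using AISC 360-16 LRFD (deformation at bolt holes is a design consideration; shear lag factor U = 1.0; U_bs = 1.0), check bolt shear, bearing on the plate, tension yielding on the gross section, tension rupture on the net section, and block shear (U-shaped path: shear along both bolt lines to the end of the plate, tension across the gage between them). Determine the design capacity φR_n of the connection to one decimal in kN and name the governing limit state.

396.9 kN (net-section rupture governs)

Bolt shear: A_b = π(30)²/4 = 706.86 mm². φR_n = 0.75 × 579 × 706.86 × 6 × 1 = 1841.7 kN.
Bearing (6 mm plate, F_u = 450 MPa): end bolts L_c = 50 − 33/2 = 33.5, R_n = min(1.2×33.5×6×450, 2.4×30×6×450) = 108.54 kN/bolt; interior L_c = 115 − 33 = 82, R_n = 194.4 kN/bolt. φR_n = 0.75 × (2×108.54 + 4×194.4) = 746.0 kN.
Tension yield (gross): A_g = 266×6 = 1596 mm². φR_n = 0.90 × 345 × 1596 = 495.6 kN.
Tension rupture (net): A_n = (266 − 2×35)×6 = 1176 mm² (U = 1.0, A_e = A_n). φR_n = 0.75 × 450 × 1176 = 396.9 kN.
Block shear: shear path 2×[50+2×115] = 2×280 mm, A_gv = 3360, A_nv = 2×(280 − 2.5×35)×6 = 2310 mm²; tension across gage: (109 − 1×35)×6 = 444 mm². R_n = min(0.6×450×2310, 0.6×345×3360) + 1.0×450×444 = min(623.7, 695.52) + 199.8 = 823.5 kN. φR_n = 0.75 × 823.5 = 617.6 kN.
Governing: min(1841.7, 746.0, 495.6, 396.9, 617.6) = 396.9 kN → net-section rupture.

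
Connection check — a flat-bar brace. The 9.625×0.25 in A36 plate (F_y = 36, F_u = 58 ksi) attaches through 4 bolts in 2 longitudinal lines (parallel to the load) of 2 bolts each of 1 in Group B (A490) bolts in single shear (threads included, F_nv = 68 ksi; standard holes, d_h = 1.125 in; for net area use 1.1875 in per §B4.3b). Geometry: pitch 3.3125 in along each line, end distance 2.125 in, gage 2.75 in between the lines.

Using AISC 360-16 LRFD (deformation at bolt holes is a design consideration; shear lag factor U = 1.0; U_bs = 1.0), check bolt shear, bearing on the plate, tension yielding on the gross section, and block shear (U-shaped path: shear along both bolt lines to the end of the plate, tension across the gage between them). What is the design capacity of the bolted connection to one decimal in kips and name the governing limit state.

61.0 kips (block shear governs)

Bolt shear: A_b = π(1)²/4 = 0.7854 in². φR_n = 0.75 × 68 × 0.7854 × 4 × 1 = 160.2 kips.
Bearing (0.25 in plate, F_u = 58 ksi): end bolts L_c = 2.125 − 1.125/2 = 1.5625, R_n = min(1.2×1.5625×0.25×58, 2.4×1×0.25×58) = 27.188 kips/bolt; interior L_c = 3.3125 − 1.125 = 2.1875, R_n = 34.8 kips/bolt. φR_n = 0.75 × (2×27.188 + 2×34.8) = 93.0 kips.
Tension yield (gross): A_g = 9.625×0.25 = 2.4063 in². φR_n = 0.90 × 36 × 2.4063 = 78.0 kips.
Block shear: shear path 2×[2.125+1×3.3125] = 2×5.4375 in, A_gv = 2.7188, A_nv = 2×(5.4375 − 1.5×1.1875)×0.25 = 1.8281 in²; tension across gage: (2.75 − 1×1.1875)×0.25 = 0.39063 in². R_n = min(0.6×58×1.8281, 0.6×36×2.7188) + 1.0×58×0.39063 = min(63.618, 58.726) + 22.657 = 81.383 kips. φR_n = 0.75 × 81.383 = 61.0 kips.
Governing: min(160.2, 93.0, 78.0, 61.0) = 61.0 kips → block shear.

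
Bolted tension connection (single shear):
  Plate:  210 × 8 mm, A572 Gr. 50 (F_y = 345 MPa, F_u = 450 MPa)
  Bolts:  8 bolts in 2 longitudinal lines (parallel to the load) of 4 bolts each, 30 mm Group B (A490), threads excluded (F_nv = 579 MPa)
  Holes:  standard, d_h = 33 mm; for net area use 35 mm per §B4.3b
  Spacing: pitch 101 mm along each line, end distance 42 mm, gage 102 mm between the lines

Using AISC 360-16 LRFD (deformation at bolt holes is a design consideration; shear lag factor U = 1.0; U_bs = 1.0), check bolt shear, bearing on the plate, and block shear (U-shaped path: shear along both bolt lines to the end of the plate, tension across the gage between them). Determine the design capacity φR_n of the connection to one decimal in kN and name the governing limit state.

901.8 kN (block shear governs)

Bolt shear: A_b = π(30)²/4 = 706.86 mm². φR_n = 0.75 × 579 × 706.86 × 8 × 1 = 2455.6 kN.
Bearing (8 mm plate, F_u = 450 MPa): end bolts L_c = 42 − 33/2 = 25.5, R_n = min(1.2×25.5×8×450, 2.4×30×8×450) = 110.16 kN/bolt; interior L_c = 101 − 33 = 68, R_n = 259.2 kN/bolt. φR_n = 0.75 × (2×110.16 + 6×259.2) = 1331.6 kN.
Block shear: shear path 2×[42+3×101] = 2×345 mm, A_gv = 5520, A_nv = 2×(345 − 3.5×35)×8 = 3560 mm²; tension across gage: (102 − 1×35)×8 = 536 mm². R_n = min(0.6×450×3560, 0.6×345×5520) + 1.0×450×536 = min(961.2, 1142.6) + 241.2 = 1202.4 kN. φR_n = 0.75 × 1202.4 = 901.8 kN.
Governing: min(2455.6, 1331.6, 901.8) = 901.8 kN → block shear.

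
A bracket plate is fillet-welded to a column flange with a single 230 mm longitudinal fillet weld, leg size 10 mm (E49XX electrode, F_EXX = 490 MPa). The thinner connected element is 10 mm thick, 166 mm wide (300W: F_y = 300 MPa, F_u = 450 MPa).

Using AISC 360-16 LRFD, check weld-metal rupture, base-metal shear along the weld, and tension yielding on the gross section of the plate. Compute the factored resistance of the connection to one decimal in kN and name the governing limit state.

358.6 kN (weld metal governs)

Weld metal: throat = 0.707×10 = 7.07 mm, L = 230 mm. φR_n = 0.75 × 0.6 × 490 × 7.07 × 230 = 358.6 kN.
Base metal shear (10 mm plate): yield φR_n = 1.0×0.6×300×10×230 = 414.0 kN; rupture φR_n = 0.75×0.6×450×10×230 = 465.8 kN; take 414.0 kN (yield).
Tension yield (gross): A_g = 166×10 = 1660 mm². φR_n = 0.90 × 300 × 1660 = 448.2 kN.
Governing: min(358.6, 414.0, 448.2) = 358.6 kN → weld metal.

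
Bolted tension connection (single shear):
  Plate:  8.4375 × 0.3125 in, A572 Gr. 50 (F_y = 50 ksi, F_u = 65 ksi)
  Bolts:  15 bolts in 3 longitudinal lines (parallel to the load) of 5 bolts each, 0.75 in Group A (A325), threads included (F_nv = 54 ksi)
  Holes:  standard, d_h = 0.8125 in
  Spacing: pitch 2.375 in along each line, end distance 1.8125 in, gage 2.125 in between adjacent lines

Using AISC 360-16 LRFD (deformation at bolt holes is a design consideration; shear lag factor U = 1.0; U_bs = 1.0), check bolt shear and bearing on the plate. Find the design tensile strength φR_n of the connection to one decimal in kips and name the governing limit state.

268.4 kips (bolt shear governs)

Bolt shear: A_b = π(0.75)²/4 = 0.44179 in². φR_n = 0.75 × 54 × 0.44179 × 15 × 1 = 268.4 kips.
Bearing (0.3125 in plate, F_u = 65 ksi): end bolts L_c = 1.8125 − 0.8125/2 = 1.40625, R_n = min(1.2×1.40625×0.3125×65, 2.4×0.75×0.3125×65) = 34.277 kips/bolt; interior L_c = 2.375 − 0.8125 = 1.5625, R_n = 36.563 kips/bolt. φR_n = 0.75 × (3×34.277 + 12×36.563) = 406.2 kips.
Governing: min(268.4, 406.2) = 268.4 kips → bolt shear.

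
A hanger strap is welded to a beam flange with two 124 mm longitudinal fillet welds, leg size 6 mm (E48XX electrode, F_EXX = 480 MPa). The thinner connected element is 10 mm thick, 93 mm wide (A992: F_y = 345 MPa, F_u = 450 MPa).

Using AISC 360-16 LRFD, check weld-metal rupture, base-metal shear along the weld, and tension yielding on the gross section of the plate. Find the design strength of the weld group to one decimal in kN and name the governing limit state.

Weld metal: throat = 0.707×6 = 4.242 mm, L = 2×124 = 248 mm. φR_n = 0.75 × 0.6 × 480 × 4.242 × 248 = 227.2 kN.
Base metal shear (10 mm plate): yield φR_n = 1.0×0.6×345×10×248 = 513.4 kN; rupture φR_n = 0.75×0.6×450×10×248 = 502.2 kN; take 502.2 kN (rupture).
Tension yield (gross): A_g = 93×10 = 930 mm². φR_n = 0.90 × 345 × 930 = 288.8 kN.
Governing: min(227.2, 502.2, 288.8) = 227.2 kN → weld metal.

227.2 kN (weld metal governs)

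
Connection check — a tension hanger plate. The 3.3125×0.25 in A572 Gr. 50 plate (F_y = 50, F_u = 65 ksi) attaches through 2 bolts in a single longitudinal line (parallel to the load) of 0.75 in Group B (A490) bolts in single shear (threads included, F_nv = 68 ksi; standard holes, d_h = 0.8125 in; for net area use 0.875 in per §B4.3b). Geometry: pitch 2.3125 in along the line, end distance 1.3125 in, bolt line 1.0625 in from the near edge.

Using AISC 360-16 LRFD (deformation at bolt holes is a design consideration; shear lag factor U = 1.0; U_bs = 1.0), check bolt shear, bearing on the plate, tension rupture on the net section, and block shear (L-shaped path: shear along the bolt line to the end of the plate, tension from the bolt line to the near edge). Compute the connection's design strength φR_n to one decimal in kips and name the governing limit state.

Bolt shear: A_b = π(0.75)²/4 = 0.44179 in². φR_n = 0.75 × 68 × 0.44179 × 2 × 1 = 45.1 kips.
Bearing (0.25 in plate, F_u = 65 ksi): end bolts L_c = 1.3125 − 0.8125/2 = 0.90625, R_n = min(1.2×0.90625×0.25×65, 2.4×0.75×0.25×65) = 17.672 kips/bolt; interior L_c = 2.3125 − 0.8125 = 1.5, R_n = 29.25 kips/bolt. φR_n = 0.75 × (1×17.672 + 1×29.25) = 35.2 kips.
Tension rupture (net): A_n = (3.3125 − 1×0.875)×0.25 = 0.60938 in² (U = 1.0, A_e = A_n). φR_n = 0.75 × 65 × 0.60938 = 29.7 kips.
Block shear: shear path 1×[1.3125+1×2.3125] = 1×3.625 in, A_gv = 0.90625, A_nv = 1×(3.625 − 1.5×0.875)×0.25 = 0.57813 in²; tension to near edge: (1.0625 − 0.5×0.875)×0.25 = 0.15625 in². R_n = min(0.6×65×0.57813, 0.6×50×0.90625) + 1.0×65×0.15625 = min(22.547, 27.188) + 10.156 = 32.703 kips. φR_n = 0.75 × 32.703 = 24.5 kips.
Governing: min(45.1, 35.2, 29.7, 24.5) = 24.5 kips → block shear.

24.5 kips (block shear governs)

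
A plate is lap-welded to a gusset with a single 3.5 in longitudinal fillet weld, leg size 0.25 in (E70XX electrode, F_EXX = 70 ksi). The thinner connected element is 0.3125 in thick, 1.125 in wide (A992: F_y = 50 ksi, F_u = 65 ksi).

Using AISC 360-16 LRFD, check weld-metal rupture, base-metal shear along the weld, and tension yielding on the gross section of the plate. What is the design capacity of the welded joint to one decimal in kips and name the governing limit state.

15.8 kips (gross-section yield governs)

Weld metal: throat = 0.707×0.25 = 0.17675 in, L = 3.5 in. φR_n = 0.75 × 0.6 × 70 × 0.17675 × 3.5 = 19.5 kips.
Base metal shear (0.3125 in plate): yield φR_n = 1.0×0.6×50×0.3125×3.5 = 32.8 kips; rupture φR_n = 0.75×0.6×65×0.3125×3.5 = 32.0 kips; take 32.0 kips (rupture).
Tension yield (gross): A_g = 1.125×0.3125 = 0.35156 in². φR_n = 0.90 × 50 × 0.35156 = 15.8 kips.
Governing: min(19.5, 32.0, 15.8) = 15.8 kips → gross-section yield.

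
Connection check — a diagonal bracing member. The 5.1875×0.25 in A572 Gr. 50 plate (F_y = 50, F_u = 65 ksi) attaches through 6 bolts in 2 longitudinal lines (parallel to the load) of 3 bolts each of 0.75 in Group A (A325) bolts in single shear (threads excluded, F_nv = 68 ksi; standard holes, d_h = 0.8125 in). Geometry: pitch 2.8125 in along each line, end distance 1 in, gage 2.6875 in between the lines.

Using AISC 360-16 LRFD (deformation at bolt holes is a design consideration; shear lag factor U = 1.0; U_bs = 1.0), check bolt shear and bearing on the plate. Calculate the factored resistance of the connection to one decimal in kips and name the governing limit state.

Bolt shear: A_b = π(0.75)²/4 = 0.44179 in². φR_n = 0.75 × 68 × 0.44179 × 6 × 1 = 135.2 kips.
Bearing (0.25 in plate, F_u = 65 ksi): end bolts L_c = 1 − 0.8125/2 = 0.59375, R_n = min(1.2×0.59375×0.25×65, 2.4×0.75×0.25×65) = 11.578 kips/bolt; interior L_c = 2.8125 − 0.8125 = 2, R_n = 29.25 kips/bolt. φR_n = 0.75 × (2×11.578 + 4×29.25) = 105.1 kips.
Governing: min(135.2, 105.1) = 105.1 kips → bearing.

105.1 kips (bearing governs)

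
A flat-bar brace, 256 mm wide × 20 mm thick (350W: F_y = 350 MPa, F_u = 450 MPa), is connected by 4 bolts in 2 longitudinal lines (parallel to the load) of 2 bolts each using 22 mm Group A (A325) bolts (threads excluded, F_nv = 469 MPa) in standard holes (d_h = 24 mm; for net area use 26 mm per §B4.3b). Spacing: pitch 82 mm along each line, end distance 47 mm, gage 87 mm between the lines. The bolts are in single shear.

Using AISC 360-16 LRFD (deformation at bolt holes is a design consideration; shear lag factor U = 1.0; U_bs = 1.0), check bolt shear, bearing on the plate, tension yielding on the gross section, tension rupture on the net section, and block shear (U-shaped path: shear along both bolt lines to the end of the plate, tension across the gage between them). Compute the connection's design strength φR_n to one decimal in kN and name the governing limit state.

534.8 kN (bolt shear governs)

Bolt shear: A_b = π(22)²/4 = 380.13 mm². φR_n = 0.75 × 469 × 380.13 × 4 × 1 = 534.8 kN.
Bearing (20 mm plate, F_u = 450 MPa): end bolts L_c = 47 − 24/2 = 35, R_n = min(1.2×35×20×450, 2.4×22×20×450) = 378 kN/bolt; interior L_c = 82 − 24 = 58, R_n = 475.2 kN/bolt. φR_n = 0.75 × (2×378 + 2×475.2) = 1279.8 kN.
Tension yield (gross): A_g = 256×20 = 5120 mm². φR_n = 0.90 × 350 × 5120 = 1612.8 kN.
Tension rupture (net): A_n = (256 − 2×26)×20 = 4080 mm² (U = 1.0, A_e = A_n). φR_n = 0.75 × 450 × 4080 = 1377.0 kN.
Block shear: shear path 2×[47+1×82] = 2×129 mm, A_gv = 5160, A_nv = 2×(129 − 1.5×26)×20 = 3600 mm²; tension across gage: (87 − 1×26)×20 = 1220 mm². R_n = min(0.6×450×3600, 0.6×350×5160) + 1.0×450×1220 = min(972, 1083.6) + 549 = 1521 kN. φR_n = 0.75 × 1521 = 1140.8 kN.
Governing: min(534.8, 1279.8, 1612.8, 1377.0, 1140.8) = 534.8 kN → bolt shear.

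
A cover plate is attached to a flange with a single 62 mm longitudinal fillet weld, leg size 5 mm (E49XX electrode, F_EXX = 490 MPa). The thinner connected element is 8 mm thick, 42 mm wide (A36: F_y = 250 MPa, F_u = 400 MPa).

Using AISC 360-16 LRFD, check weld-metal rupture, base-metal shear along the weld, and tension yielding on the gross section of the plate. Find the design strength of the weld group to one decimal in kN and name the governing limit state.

48.3 kN (weld metal governs)

Weld metal: throat = 0.707×5 = 3.535 mm, L = 62 mm. φR_n = 0.75 × 0.6 × 490 × 3.535 × 62 = 48.3 kN.
Base metal shear (8 mm plate): yield φR_n = 1.0×0.6×250×8×62 = 74.4 kN; rupture φR_n = 0.75×0.6×400×8×62 = 89.3 kN; take 74.4 kN (yield).
Tension yield (gross): A_g = 42×8 = 336 mm². φR_n = 0.90 × 250 × 336 = 75.6 kN.
Governing: min(48.3, 74.4, 75.6) = 48.3 kN → weld metal.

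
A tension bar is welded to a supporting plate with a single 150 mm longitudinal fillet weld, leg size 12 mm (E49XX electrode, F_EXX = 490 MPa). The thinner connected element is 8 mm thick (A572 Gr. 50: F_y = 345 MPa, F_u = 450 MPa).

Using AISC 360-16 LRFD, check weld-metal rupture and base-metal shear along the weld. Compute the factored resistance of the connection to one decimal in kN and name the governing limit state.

Weld metal: throat = 0.707×12 = 8.484 mm, L = 150 mm. φR_n = 0.75 × 0.6 × 490 × 8.484 × 150 = 280.6 kN.
Base metal shear (8 mm plate): yield φR_n = 1.0×0.6×345×8×150 = 248.4 kN; rupture φR_n = 0.75×0.6×450×8×150 = 243.0 kN; take 243.0 kN (rupture).
Governing: min(280.6, 243.0) = 243.0 kN → base-metal shear.

243.0 kN (base-metal shear governs)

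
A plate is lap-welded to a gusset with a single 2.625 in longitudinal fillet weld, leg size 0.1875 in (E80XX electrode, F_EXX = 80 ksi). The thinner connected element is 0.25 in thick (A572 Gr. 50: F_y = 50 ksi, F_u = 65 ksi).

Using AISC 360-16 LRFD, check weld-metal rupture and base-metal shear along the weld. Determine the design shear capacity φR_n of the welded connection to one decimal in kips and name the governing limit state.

Weld metal: throat = 0.707×0.1875 = 0.13256 in, L = 2.625 in. φR_n = 0.75 × 0.6 × 80 × 0.13256 × 2.625 = 12.5 kips.
Base metal shear (0.25 in plate): yield φR_n = 1.0×0.6×50×0.25×2.625 = 19.7 kips; rupture φR_n = 0.75×0.6×65×0.25×2.625 = 19.2 kips; take 19.2 kips (rupture).
Governing: min(12.5, 19.2) = 12.5 kips → weld metal.

12.5 kips (weld metal governs)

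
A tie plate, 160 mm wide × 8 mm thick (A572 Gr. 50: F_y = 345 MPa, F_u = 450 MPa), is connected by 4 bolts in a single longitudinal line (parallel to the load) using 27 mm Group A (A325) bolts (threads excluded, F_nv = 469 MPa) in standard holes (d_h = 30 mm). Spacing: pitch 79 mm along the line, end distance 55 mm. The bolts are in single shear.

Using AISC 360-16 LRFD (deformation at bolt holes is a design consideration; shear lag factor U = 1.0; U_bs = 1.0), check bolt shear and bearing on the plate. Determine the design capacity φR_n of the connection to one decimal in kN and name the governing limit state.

605.9 kN (bearing governs)

Bolt shear: A_b = π(27)²/4 = 572.56 mm². φR_n = 0.75 × 469 × 572.56 × 4 × 1 = 805.6 kN.
Bearing (8 mm plate, F_u = 450 MPa): end bolts L_c = 55 − 30/2 = 40, R_n = min(1.2×40×8×450, 2.4×27×8×450) = 172.8 kN/bolt; interior L_c = 79 − 30 = 49, R_n = 211.68 kN/bolt. φR_n = 0.75 × (1×172.8 + 3×211.68) = 605.9 kN.
Governing: min(805.6, 605.9) = 605.9 kN → bearing.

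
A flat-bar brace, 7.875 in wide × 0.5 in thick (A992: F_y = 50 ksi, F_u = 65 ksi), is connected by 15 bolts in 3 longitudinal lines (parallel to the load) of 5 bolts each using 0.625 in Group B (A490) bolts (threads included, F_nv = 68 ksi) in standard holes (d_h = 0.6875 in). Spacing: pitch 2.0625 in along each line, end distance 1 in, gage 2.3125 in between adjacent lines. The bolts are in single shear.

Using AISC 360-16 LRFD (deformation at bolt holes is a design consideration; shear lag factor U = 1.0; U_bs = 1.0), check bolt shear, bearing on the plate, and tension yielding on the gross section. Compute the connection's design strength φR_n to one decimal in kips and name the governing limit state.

Bolt shear: A_b = π(0.625)²/4 = 0.3068 in². φR_n = 0.75 × 68 × 0.3068 × 15 × 1 = 234.7 kips.
Bearing (0.5 in plate, F_u = 65 ksi): end bolts L_c = 1 − 0.6875/2 = 0.65625, R_n = min(1.2×0.65625×0.5×65, 2.4×0.625×0.5×65) = 25.594 kips/bolt; interior L_c = 2.0625 − 0.6875 = 1.375, R_n = 48.75 kips/bolt. φR_n = 0.75 × (3×25.594 + 12×48.75) = 496.3 kips.
Tension yield (gross): A_g = 7.875×0.5 = 3.9375 in². φR_n = 0.90 × 50 × 3.9375 = 177.2 kips.
Governing: min(234.7, 496.3, 177.2) = 177.2 kips → gross-section yield.

177.2 kips (gross-section yield governs)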